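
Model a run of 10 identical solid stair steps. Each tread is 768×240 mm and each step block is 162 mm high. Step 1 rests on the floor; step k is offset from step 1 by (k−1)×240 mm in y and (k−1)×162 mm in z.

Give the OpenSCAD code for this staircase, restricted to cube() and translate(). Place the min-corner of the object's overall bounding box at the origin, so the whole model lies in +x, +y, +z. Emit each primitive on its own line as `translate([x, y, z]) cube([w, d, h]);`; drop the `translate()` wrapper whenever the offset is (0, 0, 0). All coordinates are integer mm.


cube([768, 240, 162]);
translate([0, 240, 162]) cube([768, 240, 162]);
translate([0, 480, 324]) cube([768, 240, 162]);
translate([0, 720, 486]) cube([768, 240, 162]);
translate([0, 960, 648]) cube([768, 240, 162]);
translate([0, 1200, 810]) cube([768, 240, 162]);
translate([0, 1440, 972]) cube([768, 240, 162]);
translate([0, 1680, 1134]) cube([768, 240, 162]);
translate([0, 1920, 1296]) cube([768, 240, 162]);
translate([0, 2160, 1458]) cube([768, 240, 162]);


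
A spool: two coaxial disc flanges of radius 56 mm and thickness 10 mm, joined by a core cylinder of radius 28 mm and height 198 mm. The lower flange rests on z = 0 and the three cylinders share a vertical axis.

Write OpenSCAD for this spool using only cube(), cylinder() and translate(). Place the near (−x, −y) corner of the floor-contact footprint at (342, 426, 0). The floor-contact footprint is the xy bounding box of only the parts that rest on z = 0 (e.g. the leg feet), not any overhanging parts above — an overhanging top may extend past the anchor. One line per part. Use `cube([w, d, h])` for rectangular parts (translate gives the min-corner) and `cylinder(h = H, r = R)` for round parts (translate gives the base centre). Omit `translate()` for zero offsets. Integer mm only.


translate([398, 482, 0]) cylinder(h = 10, r = 56);
translate([398, 482, 10]) cylinder(h = 198, r = 28);
translate([398, 482, 208]) cylinder(h = 10, r = 56);


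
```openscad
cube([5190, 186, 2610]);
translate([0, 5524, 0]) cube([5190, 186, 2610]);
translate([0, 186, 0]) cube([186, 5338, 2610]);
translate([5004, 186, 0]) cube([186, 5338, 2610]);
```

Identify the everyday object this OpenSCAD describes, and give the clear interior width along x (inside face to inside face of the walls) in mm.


A house (or room) frame. The interior width is 4818 mm.

Four 2610 mm walls enclosing a rectangle with no floor or roof — a room or house frame. Outside width is 5190 mm and wall thickness is 186 mm, so the interior width is 5190 − 2 × 186 = 4818 mm.


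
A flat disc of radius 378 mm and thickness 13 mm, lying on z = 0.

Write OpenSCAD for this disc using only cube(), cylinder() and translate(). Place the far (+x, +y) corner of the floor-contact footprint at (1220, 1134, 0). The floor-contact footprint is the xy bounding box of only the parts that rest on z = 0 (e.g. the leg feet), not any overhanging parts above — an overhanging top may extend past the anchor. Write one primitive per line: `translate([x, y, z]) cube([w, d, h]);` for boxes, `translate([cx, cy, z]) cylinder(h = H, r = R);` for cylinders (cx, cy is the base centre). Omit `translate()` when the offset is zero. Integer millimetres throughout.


translate([842, 756, 0]) cylinder(h = 13, r = 378);


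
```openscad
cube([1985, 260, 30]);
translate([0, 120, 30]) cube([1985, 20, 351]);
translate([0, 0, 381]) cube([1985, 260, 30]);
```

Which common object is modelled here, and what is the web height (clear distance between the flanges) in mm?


An I-beam. The web height is 351 mm.

Two wide flanges with a thin centred web — an I-beam. Overall 411 mm minus two 30 mm flanges gives a web of 411 − 2·30 = 351 mm.


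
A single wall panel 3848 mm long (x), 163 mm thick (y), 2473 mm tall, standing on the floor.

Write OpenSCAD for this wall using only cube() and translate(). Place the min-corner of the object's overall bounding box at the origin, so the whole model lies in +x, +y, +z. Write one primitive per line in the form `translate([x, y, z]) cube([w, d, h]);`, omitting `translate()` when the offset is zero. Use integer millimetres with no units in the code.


cube([3848, 163, 2473]);


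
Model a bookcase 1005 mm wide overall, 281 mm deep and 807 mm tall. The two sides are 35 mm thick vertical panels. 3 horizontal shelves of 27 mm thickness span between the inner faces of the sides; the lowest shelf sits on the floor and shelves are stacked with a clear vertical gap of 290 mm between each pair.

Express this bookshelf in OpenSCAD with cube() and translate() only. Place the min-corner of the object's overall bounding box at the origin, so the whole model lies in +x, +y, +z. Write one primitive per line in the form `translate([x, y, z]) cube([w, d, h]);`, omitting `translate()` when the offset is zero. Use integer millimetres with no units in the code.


cube([35, 281, 807]);
translate([970, 0, 0]) cube([35, 281, 807]);
translate([35, 0, 0]) cube([935, 281, 27]);
translate([35, 0, 317]) cube([935, 281, 27]);
translate([35, 0, 634]) cube([935, 281, 27]);


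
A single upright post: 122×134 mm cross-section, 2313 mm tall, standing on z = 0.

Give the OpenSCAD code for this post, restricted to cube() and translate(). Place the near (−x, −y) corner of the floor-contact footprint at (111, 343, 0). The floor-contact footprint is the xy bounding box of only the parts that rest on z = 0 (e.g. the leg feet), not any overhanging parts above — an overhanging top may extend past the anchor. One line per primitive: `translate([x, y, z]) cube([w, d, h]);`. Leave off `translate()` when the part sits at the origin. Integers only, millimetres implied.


translate([111, 343, 0]) cube([122, 134, 2313]);


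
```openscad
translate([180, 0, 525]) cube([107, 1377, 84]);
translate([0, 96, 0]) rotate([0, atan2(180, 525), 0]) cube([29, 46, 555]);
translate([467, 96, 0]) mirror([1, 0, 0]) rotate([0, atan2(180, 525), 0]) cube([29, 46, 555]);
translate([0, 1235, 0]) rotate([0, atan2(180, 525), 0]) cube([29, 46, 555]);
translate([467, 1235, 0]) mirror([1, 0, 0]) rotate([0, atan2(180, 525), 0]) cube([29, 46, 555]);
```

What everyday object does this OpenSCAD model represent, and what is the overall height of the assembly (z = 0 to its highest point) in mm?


A sawhorse. The overall height is 609 mm.

A beam across two mirrored pairs of raked legs — a sawhorse. The beam's underside is at z = 525 (matching the legs' vertical rise in atan2(180, 525)) and the beam is 84 mm tall, so its top is at 525 + 84 = 609 mm. The raked legs top out at the beam's underside, so that is the highest point.


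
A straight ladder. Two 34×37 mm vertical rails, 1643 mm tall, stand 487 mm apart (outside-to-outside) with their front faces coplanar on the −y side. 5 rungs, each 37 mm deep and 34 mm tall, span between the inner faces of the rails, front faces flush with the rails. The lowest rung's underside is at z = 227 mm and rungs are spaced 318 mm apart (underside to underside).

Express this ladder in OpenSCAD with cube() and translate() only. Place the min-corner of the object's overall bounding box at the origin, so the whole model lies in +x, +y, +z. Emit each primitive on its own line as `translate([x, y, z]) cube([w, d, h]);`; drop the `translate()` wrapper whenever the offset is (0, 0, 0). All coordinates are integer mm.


// rung span = 487 - 2*34 = 419
// rung[k] z = 227 + k*318
cube([34, 37, 1643]);
translate([453, 0, 0]) cube([34, 37, 1643]);
translate([34, 0, 227]) cube([419, 37, 34]);
translate([34, 0, 545]) cube([419, 37, 34]);
translate([34, 0, 863]) cube([419, 37, 34]);
translate([34, 0, 1181]) cube([419, 37, 34]);
translate([34, 0, 1499]) cube([419, 37, 34]);


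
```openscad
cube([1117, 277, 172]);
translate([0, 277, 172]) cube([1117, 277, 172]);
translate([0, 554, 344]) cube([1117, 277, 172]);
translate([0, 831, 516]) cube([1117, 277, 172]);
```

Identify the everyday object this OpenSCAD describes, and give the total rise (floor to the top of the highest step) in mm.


A staircase. The total rise is 688 mm.

4 identical blocks, each offset up and back from the previous — a staircase. Each step is 172 mm tall and there are 4 of them, so the total rise is 4 × 172 = 688 mm.


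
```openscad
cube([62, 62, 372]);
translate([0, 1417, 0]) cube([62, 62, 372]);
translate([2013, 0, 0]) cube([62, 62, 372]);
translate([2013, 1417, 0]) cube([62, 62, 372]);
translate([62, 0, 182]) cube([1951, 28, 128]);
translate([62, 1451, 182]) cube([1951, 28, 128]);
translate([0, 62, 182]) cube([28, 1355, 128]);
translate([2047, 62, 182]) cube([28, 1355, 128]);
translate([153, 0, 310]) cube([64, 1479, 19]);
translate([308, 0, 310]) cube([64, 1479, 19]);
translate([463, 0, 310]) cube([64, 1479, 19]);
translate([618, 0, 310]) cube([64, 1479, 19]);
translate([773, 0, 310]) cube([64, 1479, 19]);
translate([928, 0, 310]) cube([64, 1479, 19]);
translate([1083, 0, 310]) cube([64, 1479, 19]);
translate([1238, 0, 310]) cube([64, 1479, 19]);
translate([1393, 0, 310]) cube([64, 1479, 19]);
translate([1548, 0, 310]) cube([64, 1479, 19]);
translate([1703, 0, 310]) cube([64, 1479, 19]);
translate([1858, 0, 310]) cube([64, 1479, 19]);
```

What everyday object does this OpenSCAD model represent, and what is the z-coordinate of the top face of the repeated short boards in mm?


A bed frame. The slat-top height is 329 mm.

Four posts, four rails, and a row of slats — a bed frame. Slats sit on the rails at z = 182 + 128 = 310; with slat thickness 19, the top is 329 mm.


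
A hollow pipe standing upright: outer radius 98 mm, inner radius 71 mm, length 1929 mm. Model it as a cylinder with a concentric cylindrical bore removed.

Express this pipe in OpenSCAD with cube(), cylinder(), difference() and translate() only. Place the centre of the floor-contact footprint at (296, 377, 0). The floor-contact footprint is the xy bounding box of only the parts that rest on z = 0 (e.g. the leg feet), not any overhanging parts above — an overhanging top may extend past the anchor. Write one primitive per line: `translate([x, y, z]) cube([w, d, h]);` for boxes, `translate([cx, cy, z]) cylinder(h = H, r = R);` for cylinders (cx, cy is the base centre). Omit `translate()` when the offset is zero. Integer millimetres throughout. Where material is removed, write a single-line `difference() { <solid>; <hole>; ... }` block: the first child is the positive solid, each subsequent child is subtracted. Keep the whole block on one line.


difference() { translate([296, 377, 0]) cylinder(h = 1929, r = 98); translate([296, 377, 0]) cylinder(h = 1929, r = 71); }


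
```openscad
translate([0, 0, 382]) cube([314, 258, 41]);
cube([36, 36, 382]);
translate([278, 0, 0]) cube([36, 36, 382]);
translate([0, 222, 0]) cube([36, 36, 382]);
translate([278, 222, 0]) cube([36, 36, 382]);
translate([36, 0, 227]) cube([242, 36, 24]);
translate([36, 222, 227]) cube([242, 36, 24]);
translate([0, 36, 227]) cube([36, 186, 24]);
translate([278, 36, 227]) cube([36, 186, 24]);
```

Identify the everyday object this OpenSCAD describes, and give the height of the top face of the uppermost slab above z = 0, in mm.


A stool. The seat height is 423 mm.

A 314×258×41 slab at z = 382 on four corner posts — a stool. The seat top is 382 + 41 = 423 mm.


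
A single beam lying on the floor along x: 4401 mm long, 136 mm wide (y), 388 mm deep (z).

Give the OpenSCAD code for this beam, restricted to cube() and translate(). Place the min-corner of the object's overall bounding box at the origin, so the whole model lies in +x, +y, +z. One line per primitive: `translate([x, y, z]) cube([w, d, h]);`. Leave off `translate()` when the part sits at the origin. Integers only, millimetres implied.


cube([4401, 136, 388]);


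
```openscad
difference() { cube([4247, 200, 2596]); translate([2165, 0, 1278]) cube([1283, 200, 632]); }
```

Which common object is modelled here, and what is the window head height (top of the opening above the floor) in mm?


A wall with a window opening. The window head height is 1910 mm.

A wall with a rectangular opening subtracted — a window. Sill at z = 1278, opening 632 mm tall, so the head is at 1278 + 632 = 1910 mm.


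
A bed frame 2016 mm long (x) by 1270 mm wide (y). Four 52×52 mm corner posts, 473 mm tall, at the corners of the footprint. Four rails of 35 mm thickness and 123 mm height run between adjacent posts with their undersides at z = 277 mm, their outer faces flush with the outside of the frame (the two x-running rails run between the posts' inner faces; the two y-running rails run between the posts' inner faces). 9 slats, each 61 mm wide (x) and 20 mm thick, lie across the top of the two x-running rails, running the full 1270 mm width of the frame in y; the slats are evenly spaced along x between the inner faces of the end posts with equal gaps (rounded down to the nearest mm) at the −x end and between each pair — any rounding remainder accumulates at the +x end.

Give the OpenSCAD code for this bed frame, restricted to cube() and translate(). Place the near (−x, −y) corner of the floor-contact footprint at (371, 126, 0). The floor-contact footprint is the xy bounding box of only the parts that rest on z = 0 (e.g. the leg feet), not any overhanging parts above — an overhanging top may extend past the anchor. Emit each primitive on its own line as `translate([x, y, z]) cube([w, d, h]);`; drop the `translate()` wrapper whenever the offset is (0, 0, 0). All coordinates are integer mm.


translate([371, 126, 0]) cube([52, 52, 473]);
translate([371, 1344, 0]) cube([52, 52, 473]);
translate([2335, 126, 0]) cube([52, 52, 473]);
translate([2335, 1344, 0]) cube([52, 52, 473]);
translate([423, 126, 277]) cube([1912, 35, 123]);
translate([423, 1361, 277]) cube([1912, 35, 123]);
translate([371, 178, 277]) cube([35, 1166, 123]);
translate([2352, 178, 277]) cube([35, 1166, 123]);
translate([559, 126, 400]) cube([61, 1270, 20]);
translate([756, 126, 400]) cube([61, 1270, 20]);
translate([953, 126, 400]) cube([61, 1270, 20]);
translate([1150, 126, 400]) cube([61, 1270, 20]);
translate([1347, 126, 400]) cube([61, 1270, 20]);
translate([1544, 126, 400]) cube([61, 1270, 20]);
translate([1741, 126, 400]) cube([61, 1270, 20]);
translate([1938, 126, 400]) cube([61, 1270, 20]);
translate([2135, 126, 400]) cube([61, 1270, 20]);


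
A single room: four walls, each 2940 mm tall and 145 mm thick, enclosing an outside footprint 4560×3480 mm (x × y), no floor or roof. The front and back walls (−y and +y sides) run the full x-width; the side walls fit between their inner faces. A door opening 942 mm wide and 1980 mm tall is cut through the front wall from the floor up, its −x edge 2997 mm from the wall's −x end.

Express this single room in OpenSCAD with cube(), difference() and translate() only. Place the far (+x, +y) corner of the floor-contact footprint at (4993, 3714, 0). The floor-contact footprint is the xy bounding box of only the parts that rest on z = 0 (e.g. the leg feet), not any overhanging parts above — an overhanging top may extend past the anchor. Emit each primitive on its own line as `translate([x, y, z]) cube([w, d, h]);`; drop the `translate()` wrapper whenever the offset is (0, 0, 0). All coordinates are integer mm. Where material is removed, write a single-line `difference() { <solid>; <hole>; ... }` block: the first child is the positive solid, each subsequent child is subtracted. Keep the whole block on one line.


difference() { translate([433, 234, 0]) cube([4560, 145, 2940]); translate([3430, 234, 0]) cube([942, 145, 1980]); }
translate([433, 3569, 0]) cube([4560, 145, 2940]);
translate([433, 379, 0]) cube([145, 3190, 2940]);
translate([4848, 379, 0]) cube([145, 3190, 2940]);


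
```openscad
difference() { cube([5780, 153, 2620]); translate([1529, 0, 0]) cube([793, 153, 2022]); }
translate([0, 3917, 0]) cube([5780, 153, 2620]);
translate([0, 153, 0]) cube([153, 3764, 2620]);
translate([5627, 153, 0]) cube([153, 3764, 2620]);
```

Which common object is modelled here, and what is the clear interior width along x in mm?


A single room. The interior width is 5474 mm.

Four walls enclosing a rectangle with a door in the front wall — a room. Outside width 5780 minus two 153 mm walls gives 5474 mm.


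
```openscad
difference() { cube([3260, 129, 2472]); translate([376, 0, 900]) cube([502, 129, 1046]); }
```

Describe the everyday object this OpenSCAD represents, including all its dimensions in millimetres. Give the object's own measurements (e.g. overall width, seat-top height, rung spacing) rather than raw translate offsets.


A wall 3260 mm long (x), 129 mm thick (y), 2472 mm tall, with a rectangular window opening cut through it. The opening is 502 mm wide and 1046 mm tall; its sill is at z = 900 mm and its near (−x) edge is 376 mm from the wall's −x end. The opening passes through the full wall thickness.


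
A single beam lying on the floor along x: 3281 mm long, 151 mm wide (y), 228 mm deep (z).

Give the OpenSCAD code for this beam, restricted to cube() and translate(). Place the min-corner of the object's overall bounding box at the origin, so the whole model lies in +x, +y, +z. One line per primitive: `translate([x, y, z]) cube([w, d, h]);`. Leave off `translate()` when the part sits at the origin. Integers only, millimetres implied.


cube([3281, 151, 228]);


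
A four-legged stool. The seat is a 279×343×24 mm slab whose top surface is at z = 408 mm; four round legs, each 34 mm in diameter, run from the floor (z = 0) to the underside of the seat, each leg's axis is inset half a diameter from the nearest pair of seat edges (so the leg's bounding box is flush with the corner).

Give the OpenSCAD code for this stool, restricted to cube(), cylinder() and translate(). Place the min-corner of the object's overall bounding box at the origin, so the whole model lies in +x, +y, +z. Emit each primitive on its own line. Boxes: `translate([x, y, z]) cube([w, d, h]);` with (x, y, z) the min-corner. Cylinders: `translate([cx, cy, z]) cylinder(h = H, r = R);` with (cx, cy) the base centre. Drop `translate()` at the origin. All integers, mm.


translate([0, 0, 384]) cube([279, 343, 24]);
translate([17, 17, 0]) cylinder(h = 384, r = 17);
translate([262, 17, 0]) cylinder(h = 384, r = 17);
translate([17, 326, 0]) cylinder(h = 384, r = 17);
translate([262, 326, 0]) cylinder(h = 384, r = 17);


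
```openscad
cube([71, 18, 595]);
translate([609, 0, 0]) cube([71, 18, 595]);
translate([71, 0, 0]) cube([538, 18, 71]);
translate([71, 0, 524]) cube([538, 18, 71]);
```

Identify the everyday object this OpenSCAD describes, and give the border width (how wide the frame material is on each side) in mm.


A picture frame. The border width is 71 mm.

Four thin pieces enclosing a rectangular opening — a picture frame. The two full-height stiles are 595 mm tall; the top rail sits at z = 524 and is 71 mm tall, so the border above the opening is 595 − 524 = 71 mm, matching the stile x-width.


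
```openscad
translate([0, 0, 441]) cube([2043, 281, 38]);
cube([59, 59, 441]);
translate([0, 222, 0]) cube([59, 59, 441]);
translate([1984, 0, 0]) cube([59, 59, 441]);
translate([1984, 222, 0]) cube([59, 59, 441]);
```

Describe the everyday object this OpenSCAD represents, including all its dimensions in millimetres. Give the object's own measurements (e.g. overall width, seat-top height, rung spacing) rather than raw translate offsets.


A bench: a 2043×281 mm seat slab, 38 mm thick, top at z = 479 mm, on four 59×59 mm square legs flush with the seat corners and standing on z = 0.


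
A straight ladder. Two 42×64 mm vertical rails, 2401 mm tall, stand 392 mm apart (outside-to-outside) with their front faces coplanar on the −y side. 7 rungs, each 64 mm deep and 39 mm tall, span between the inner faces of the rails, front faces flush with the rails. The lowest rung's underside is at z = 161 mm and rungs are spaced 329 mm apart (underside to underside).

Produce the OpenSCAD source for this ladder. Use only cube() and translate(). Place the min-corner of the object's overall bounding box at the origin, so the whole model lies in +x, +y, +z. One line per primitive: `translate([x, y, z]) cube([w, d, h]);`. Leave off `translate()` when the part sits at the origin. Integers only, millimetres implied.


cube([42, 64, 2401]);
translate([350, 0, 0]) cube([42, 64, 2401]);
translate([42, 0, 161]) cube([308, 64, 39]);
translate([42, 0, 490]) cube([308, 64, 39]);
translate([42, 0, 819]) cube([308, 64, 39]);
translate([42, 0, 1148]) cube([308, 64, 39]);
translate([42, 0, 1477]) cube([308, 64, 39]);
translate([42, 0, 1806]) cube([308, 64, 39]);
translate([42, 0, 2135]) cube([308, 64, 39]);


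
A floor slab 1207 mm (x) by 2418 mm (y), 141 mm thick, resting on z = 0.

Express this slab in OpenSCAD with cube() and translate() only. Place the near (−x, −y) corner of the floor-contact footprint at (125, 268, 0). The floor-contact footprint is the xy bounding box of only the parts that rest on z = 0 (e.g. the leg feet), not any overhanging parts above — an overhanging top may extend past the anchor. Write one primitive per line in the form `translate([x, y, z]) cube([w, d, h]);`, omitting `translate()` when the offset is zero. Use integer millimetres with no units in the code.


translate([125, 268, 0]) cube([1207, 2418, 141]);


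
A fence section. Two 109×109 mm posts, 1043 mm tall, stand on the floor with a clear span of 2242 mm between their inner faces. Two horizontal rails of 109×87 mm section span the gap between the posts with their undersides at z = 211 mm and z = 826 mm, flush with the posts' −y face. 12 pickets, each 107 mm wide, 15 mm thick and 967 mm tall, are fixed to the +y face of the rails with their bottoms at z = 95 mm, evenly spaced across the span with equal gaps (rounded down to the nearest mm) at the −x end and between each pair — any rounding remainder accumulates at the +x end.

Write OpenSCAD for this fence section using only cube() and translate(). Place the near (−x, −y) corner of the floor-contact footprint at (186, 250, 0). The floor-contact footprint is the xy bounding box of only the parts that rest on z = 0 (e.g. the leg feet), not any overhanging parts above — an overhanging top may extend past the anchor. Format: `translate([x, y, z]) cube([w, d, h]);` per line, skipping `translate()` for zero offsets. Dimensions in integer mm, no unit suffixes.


translate([186, 250, 0]) cube([109, 109, 1043]);
translate([2537, 250, 0]) cube([109, 109, 1043]);
translate([295, 250, 211]) cube([2242, 109, 87]);
translate([295, 250, 826]) cube([2242, 109, 87]);
translate([368, 359, 95]) cube([107, 15, 967]);
translate([548, 359, 95]) cube([107, 15, 967]);
translate([728, 359, 95]) cube([107, 15, 967]);
translate([908, 359, 95]) cube([107, 15, 967]);
translate([1088, 359, 95]) cube([107, 15, 967]);
translate([1268, 359, 95]) cube([107, 15, 967]);
translate([1448, 359, 95]) cube([107, 15, 967]);
translate([1628, 359, 95]) cube([107, 15, 967]);
translate([1808, 359, 95]) cube([107, 15, 967]);
translate([1988, 359, 95]) cube([107, 15, 967]);
translate([2168, 359, 95]) cube([107, 15, 967]);
translate([2348, 359, 95]) cube([107, 15, 967]);


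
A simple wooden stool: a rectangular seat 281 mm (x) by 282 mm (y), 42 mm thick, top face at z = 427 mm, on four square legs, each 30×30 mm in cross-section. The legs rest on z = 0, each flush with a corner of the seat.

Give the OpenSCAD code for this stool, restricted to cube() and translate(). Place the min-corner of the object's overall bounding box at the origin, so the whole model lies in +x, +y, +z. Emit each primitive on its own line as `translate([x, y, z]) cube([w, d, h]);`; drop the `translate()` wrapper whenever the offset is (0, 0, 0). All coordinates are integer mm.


translate([0, 0, 385]) cube([281, 282, 42]);
cube([30, 30, 385]);
translate([251, 0, 0]) cube([30, 30, 385]);
translate([0, 252, 0]) cube([30, 30, 385]);
translate([251, 252, 0]) cube([30, 30, 385]);


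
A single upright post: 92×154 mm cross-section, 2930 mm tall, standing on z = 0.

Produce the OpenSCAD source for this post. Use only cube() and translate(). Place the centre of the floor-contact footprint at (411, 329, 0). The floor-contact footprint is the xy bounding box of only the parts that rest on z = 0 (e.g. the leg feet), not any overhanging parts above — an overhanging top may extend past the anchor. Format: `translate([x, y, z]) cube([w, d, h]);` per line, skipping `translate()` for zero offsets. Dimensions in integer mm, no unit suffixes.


translate([365, 252, 0]) cube([92, 154, 2930]);


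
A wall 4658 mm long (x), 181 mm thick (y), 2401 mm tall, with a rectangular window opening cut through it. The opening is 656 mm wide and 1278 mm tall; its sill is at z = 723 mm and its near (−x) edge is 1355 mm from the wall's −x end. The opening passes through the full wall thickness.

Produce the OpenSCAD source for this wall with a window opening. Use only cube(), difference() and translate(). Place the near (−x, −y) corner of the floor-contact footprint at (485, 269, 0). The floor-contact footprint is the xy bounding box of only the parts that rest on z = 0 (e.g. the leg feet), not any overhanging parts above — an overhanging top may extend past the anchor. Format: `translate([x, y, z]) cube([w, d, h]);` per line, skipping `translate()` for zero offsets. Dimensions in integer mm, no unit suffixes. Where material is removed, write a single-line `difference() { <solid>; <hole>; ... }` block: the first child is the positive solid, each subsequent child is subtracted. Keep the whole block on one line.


difference() { translate([485, 269, 0]) cube([4658, 181, 2401]); translate([1840, 269, 723]) cube([656, 181, 1278]); }


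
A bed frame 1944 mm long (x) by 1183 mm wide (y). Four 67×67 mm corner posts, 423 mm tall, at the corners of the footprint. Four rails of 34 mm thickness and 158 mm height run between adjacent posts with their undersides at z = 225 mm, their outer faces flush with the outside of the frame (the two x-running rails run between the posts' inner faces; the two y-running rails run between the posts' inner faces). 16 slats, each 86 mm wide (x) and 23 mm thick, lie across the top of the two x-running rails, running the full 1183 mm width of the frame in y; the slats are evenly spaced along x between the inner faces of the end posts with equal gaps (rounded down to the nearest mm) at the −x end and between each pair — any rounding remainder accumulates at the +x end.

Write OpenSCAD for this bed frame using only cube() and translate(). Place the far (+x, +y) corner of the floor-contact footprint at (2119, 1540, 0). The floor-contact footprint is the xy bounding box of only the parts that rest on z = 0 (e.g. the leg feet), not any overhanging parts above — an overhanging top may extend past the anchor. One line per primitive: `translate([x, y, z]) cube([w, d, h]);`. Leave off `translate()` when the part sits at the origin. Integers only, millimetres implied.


// slat z = rail_z + rail_h = 225 + 158 = 383
// slat gap = ⌊(1810 − 16·86) / 17⌋ = 25
translate([175, 357, 0]) cube([67, 67, 423]);
translate([175, 1473, 0]) cube([67, 67, 423]);
translate([2052, 357, 0]) cube([67, 67, 423]);
translate([2052, 1473, 0]) cube([67, 67, 423]);
translate([242, 357, 225]) cube([1810, 34, 158]);
translate([242, 1506, 225]) cube([1810, 34, 158]);
translate([175, 424, 225]) cube([34, 1049, 158]);
translate([2085, 424, 225]) cube([34, 1049, 158]);
translate([267, 357, 383]) cube([86, 1183, 23]);
translate([378, 357, 383]) cube([86, 1183, 23]);
translate([489, 357, 383]) cube([86, 1183, 23]);
translate([600, 357, 383]) cube([86, 1183, 23]);
translate([711, 357, 383]) cube([86, 1183, 23]);
translate([822, 357, 383]) cube([86, 1183, 23]);
translate([933, 357, 383]) cube([86, 1183, 23]);
translate([1044, 357, 383]) cube([86, 1183, 23]);
translate([1155, 357, 383]) cube([86, 1183, 23]);
translate([1266, 357, 383]) cube([86, 1183, 23]);
translate([1377, 357, 383]) cube([86, 1183, 23]);
translate([1488, 357, 383]) cube([86, 1183, 23]);
translate([1599, 357, 383]) cube([86, 1183, 23]);
translate([1710, 357, 383]) cube([86, 1183, 23]);
translate([1821, 357, 383]) cube([86, 1183, 23]);
translate([1932, 357, 383]) cube([86, 1183, 23]);


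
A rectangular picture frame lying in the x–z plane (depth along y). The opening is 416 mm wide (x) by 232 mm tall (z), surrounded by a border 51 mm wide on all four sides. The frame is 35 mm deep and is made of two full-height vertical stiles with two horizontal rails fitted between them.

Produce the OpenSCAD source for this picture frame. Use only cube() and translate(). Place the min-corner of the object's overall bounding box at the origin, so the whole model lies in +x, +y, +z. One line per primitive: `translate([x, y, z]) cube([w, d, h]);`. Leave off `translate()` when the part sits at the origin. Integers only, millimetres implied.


cube([51, 35, 334]);
translate([467, 0, 0]) cube([51, 35, 334]);
translate([51, 0, 0]) cube([416, 35, 51]);
translate([51, 0, 283]) cube([416, 35, 51]);


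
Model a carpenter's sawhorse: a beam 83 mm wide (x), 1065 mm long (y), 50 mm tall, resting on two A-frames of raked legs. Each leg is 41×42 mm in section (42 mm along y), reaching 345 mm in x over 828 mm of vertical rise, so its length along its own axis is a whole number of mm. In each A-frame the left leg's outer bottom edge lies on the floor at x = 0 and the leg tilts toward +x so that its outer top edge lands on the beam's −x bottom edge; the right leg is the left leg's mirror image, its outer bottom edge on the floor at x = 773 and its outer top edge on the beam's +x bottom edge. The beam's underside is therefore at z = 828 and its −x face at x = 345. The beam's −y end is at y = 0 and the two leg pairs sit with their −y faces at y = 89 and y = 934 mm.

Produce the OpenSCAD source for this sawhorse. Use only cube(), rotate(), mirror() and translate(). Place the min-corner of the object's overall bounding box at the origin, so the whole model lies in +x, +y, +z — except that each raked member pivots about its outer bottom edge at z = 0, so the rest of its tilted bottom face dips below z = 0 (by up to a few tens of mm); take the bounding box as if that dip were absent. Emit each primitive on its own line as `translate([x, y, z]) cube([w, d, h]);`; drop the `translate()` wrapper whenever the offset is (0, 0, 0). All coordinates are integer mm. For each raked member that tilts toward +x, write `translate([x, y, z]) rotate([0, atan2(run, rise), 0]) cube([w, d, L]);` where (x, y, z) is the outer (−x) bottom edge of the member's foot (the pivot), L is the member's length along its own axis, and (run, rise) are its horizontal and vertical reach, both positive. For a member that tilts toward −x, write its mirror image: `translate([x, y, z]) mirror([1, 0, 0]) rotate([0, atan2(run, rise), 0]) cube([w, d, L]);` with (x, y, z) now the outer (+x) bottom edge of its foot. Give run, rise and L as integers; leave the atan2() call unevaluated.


// leg length = √(345² + 828²) = 897
// right-leg outer foot x = 2·345 + 83 = 773
// beam min-corner = (345, 0, 828)
translate([345, 0, 828]) cube([83, 1065, 50]);
translate([0, 89, 0]) rotate([0, atan2(345, 828), 0]) cube([41, 42, 897]);
translate([773, 89, 0]) mirror([1, 0, 0]) rotate([0, atan2(345, 828), 0]) cube([41, 42, 897]);
translate([0, 934, 0]) rotate([0, atan2(345, 828), 0]) cube([41, 42, 897]);
translate([773, 934, 0]) mirror([1, 0, 0]) rotate([0, atan2(345, 828), 0]) cube([41, 42, 897]);


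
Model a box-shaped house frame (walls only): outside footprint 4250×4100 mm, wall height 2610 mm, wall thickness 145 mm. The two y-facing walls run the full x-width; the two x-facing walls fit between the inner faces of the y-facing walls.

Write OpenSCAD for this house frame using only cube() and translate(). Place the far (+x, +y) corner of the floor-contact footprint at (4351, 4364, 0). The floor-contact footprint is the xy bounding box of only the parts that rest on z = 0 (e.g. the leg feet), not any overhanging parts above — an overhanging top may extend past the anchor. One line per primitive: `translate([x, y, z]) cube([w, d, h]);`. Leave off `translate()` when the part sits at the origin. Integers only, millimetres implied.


translate([101, 264, 0]) cube([4250, 145, 2610]);
translate([101, 4219, 0]) cube([4250, 145, 2610]);
translate([101, 409, 0]) cube([145, 3810, 2610]);
translate([4206, 409, 0]) cube([145, 3810, 2610]);


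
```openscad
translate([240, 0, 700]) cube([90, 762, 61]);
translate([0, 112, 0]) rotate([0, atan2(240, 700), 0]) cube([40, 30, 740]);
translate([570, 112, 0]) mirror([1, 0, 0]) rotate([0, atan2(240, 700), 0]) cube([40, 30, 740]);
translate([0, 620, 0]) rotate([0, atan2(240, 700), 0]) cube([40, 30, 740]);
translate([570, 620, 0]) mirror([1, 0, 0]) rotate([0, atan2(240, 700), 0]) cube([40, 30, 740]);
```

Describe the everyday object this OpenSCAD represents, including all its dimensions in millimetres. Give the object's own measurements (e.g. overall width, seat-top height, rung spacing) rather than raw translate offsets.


A sawhorse. A 90×762×61 mm beam (x, y, z) sits on two A-frame leg pairs. Each pair is two raked legs of 40×30 mm section (30 mm along y) splaying symmetrically in x. Each leg rises 700 mm vertically over 240 mm of horizontal reach and is 740 mm long along its own axis. Every leg's outer bottom edge rests on the floor and its outer top edge meets a bottom edge of the beam — the left legs (tilting toward +x) meet the beam's −x bottom edge, the right legs (their mirror images, tilting toward −x) meet its +x bottom edge — so the leg tops tuck under the beam, the beam's underside is 700 mm above the floor, and the feet are 570 mm apart outside-to-outside with the beam centred between them. The two leg pairs are set in 112 mm from either end of the beam.


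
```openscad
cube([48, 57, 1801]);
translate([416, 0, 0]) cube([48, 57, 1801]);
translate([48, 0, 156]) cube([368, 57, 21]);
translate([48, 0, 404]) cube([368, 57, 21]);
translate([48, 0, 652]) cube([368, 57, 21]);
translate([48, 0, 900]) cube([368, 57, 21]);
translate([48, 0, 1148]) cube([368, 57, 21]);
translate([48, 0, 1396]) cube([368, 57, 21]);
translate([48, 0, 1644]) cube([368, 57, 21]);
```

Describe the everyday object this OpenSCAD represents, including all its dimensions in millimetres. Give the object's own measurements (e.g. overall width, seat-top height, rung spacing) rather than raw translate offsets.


A straight ladder. Two 48×57 mm vertical rails, 1801 mm tall, stand 464 mm apart (outside-to-outside) with their front faces coplanar on the −y side. 7 rungs, each 57 mm deep and 21 mm tall, span between the inner faces of the rails, front faces flush with the rails. The lowest rung's underside is at z = 156 mm and rungs are spaced 248 mm apart (underside to underside).


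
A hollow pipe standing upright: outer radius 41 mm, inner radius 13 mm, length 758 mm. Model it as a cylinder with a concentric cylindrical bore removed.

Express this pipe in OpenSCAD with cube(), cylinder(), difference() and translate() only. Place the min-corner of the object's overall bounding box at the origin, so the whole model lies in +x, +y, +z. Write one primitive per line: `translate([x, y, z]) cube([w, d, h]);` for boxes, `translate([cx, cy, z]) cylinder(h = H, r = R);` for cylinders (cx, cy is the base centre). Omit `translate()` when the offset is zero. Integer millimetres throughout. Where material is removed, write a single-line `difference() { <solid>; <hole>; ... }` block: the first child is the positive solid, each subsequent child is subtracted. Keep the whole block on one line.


difference() { translate([41, 41, 0]) cylinder(h = 758, r = 41); translate([41, 41, 0]) cylinder(h = 758, r = 13); }


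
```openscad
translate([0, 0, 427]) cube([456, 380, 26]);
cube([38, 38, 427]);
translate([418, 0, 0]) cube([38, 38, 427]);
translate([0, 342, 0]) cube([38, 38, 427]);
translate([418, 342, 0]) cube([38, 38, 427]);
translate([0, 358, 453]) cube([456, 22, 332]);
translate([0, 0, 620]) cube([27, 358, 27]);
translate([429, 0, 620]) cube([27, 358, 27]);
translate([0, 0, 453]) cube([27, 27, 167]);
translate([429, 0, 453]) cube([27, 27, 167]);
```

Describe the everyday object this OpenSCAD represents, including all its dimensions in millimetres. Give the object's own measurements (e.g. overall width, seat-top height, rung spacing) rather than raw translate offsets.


A chair. The seat is a 456×380×26 mm slab with its top at z = 453 mm, on four 38×38 mm corner legs (flush with the seat edges, standing on z = 0). A flat backrest 22 mm thick, 332 mm tall, spans the full seat width and rises from the seat top along its +y edge, rear face flush with the rear of the seat. Two armrests of 27×27 mm section run along each side from the seat's front edge to the front of the backrest, top faces 194 mm above the seat top and outer faces flush with the seat's x-edges; a 27×27 mm post under the front of each armrest stands on the seat at the front corner.


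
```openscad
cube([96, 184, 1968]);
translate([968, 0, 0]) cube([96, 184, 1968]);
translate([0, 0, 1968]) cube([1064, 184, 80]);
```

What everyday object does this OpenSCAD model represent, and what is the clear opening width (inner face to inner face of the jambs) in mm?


A door frame. The clear opening width is 872 mm.

Two 1968 mm tall posts with a header on top — a door frame. The left jamb is 96 mm wide at x = 0; the right jamb starts at x = 968. The clear opening is 968 − 96 = 872 mm.


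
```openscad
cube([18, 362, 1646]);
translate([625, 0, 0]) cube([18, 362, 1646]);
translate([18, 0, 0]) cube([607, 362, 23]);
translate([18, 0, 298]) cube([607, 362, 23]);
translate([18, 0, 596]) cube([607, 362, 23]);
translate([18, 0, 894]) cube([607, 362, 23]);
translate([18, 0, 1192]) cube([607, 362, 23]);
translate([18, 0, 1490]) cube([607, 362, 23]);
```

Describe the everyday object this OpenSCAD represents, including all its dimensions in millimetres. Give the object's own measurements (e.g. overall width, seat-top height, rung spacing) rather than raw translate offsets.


An open bookshelf. Two side panels, each 18 mm thick, 362 mm deep and 1646 mm tall, stand 643 mm apart (outside-to-outside). Between them sit 6 shelves, each 23 mm thick and 362 mm deep, spanning the full gap between the sides. The bottom shelf rests on the floor (its underside at z = 0) and the clear gap between one shelf's top and the next shelf's underside is 275 mm.


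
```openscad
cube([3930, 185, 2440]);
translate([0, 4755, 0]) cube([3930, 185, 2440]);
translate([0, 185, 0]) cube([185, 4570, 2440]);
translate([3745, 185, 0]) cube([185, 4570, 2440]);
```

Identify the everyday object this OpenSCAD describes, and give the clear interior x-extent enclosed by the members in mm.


A house (or room) frame. The interior width is 3560 mm.

Four 2440 mm walls enclosing a rectangle with no floor or roof — a room or house frame. Outside width is 3930 mm and wall thickness is 185 mm, so the interior width is 3930 − 2 × 185 = 3560 mm.


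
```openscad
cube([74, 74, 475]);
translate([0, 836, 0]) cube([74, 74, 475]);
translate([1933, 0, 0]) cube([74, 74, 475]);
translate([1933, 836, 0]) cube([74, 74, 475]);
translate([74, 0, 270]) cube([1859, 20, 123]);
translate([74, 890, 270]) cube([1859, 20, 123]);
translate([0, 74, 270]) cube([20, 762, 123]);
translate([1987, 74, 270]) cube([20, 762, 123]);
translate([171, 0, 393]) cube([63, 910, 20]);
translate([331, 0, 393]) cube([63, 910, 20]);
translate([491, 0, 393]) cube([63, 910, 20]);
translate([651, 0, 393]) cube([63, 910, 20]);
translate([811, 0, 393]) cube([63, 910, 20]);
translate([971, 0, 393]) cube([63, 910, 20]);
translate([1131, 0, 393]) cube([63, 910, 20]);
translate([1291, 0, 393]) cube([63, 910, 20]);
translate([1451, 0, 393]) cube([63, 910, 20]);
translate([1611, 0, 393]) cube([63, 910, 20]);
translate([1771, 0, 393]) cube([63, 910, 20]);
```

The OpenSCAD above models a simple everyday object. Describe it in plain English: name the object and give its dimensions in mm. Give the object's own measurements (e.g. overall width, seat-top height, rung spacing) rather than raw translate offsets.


A bed frame 2007 mm long (x) by 910 mm wide (y). Four 74×74 mm corner posts, 475 mm tall, at the corners of the footprint. Four rails of 20 mm thickness and 123 mm height run between adjacent posts with their undersides at z = 270 mm, their outer faces flush with the outside of the frame (the two x-running rails run between the posts' inner faces; the two y-running rails run between the posts' inner faces). 11 slats, each 63 mm wide (x) and 20 mm thick, lie across the top of the two x-running rails, running the full 910 mm width of the frame in y; along x they sit between the end posts with a 97 mm gap after the −x posts and between neighbouring slats, leaving 99 mm before the +x posts.
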